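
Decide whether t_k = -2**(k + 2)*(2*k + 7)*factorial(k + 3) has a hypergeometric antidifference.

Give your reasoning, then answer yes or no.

t_(k+1)/t_k = 2*(k + 4)*(2*k + 9)/(2*k + 7).
Normal form (A,B,C) = (2*k + 8, 1, k + 7/2).
f must satisfy (2*k + 8)·f(k+1) − (1)·f(k) = k + 7/2.
Degrees (1,0,1) ⇒ d ≤ 0.
Match coefficients ⇒ f(k) = 1/2.
Certificate R = B(k−1)f/C = 1/(2*k + 7) gives s_k = -2**(k + 2)*factorial(k + 3).
Verify: -2**(k + 2)*(2*k + 7)*factorial(k + 3) matches t_k.

Yes. s_k = -2**(k + 2)*factorial(k + 3).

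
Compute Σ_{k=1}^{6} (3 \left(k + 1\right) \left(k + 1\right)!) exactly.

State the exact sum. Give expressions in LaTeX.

r(k) = (k + 2)**2/(k + 1) after simplifying.
Factor: A=k + 2; B=1; C=k + 1.
f must satisfy (k + 2)·f(k+1) − (1)·f(k) = k + 1.
deg f ≤ 0 (via 1,0,1).
Solve for f: f(k) = 1 (degree 0 ≤ 0).
Certificate R = B(k−1)f/C = 1/(k + 1) gives s_k = 3*factorial(k + 1).
s_(k+1) − s_k = 3*(k + 1)*factorial(k + 1) = t_k.
Sum = s_(7) − s_(1); s_(7) = 120960, s_(1) = 6 ⇒ 120954.

Σ = 120954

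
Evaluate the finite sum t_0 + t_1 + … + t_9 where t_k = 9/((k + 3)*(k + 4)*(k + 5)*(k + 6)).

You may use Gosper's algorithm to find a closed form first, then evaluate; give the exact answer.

Compute t_(k+1)/t_k: get (k + 3)/(k + 7).
Gosper form: A/B · C(k+1)/C(k) with A=k + 3, B=k + 7, C=1.
Key eq: (k + 3)·f(k+1) = (k + 6)·f(k) + (1).
d = 3 from the (1,1,0) case.
A polynomial solution: f(k) = k*(k**2 + 12*k + 47)/180.
R(k) = B(k−1)·f(k)/C(k) = k*(k + 6)*(k**2 + 12*k + 47)/180; s_k = R·t_k = k*(k**2 + 12*k + 47)/(20*(k + 3)*(k + 4)*(k + 5)).
Check: Δs_k = 9/(k**4 + 18*k**3 + 119*k**2 + 342*k + 360). ✓
Σ_(k=0)^(9) t_k = s_(10) − s_(0) = 89/1820 − (0) = 89/1820.

Σ = 89/1820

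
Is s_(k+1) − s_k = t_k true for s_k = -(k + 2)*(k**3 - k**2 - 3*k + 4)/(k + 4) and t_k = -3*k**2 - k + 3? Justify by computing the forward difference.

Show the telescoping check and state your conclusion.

s_(k+1) = (k + 3)*(3*k - (k + 1)**3 + (k + 1)**2 - 1)/(k + 5)
s_(k+1) − s_k = (-3*k**4 - 24*k**3 - 38*k**2 + 15*k + 28)/(k**2 + 9*k + 20)
(s_(k+1) − s_k) − t_k = 4*(k**3 + 7*k**2 + 2*k - 8)/(k**2 + 9*k + 20)

Invalid: residual 4*(k**3 + 7*k**2 + 2*k - 8)/(k**2 + 9*k + 20) ≠ 0.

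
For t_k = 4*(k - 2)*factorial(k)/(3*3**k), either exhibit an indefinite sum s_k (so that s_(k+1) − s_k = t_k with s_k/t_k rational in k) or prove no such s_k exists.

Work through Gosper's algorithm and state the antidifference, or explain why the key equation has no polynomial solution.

r(k) = (k**2 - 1)/(3*(k - 2)) after simplifying.
Normal form (A,B,C) = (k/3 + 1/3, 1, k - 2).
Set up (k/3 + 1/3)·f(k+1) − (1)·f(k) − (k - 2) = 0.
deg f ≤ 0 (via 1,0,1).
Solving with deg f ≤ 0: f(k) = 3.
R(k) = B(k−1)·f(k)/C(k) = 3/(k - 2); s_k = R·t_k = 4*factorial(k)/3**k.
Check: Δs_k = 4*(k - 2)*factorial(k)/(3*3**k). ✓

s_k = 4*factorial(k)/3**k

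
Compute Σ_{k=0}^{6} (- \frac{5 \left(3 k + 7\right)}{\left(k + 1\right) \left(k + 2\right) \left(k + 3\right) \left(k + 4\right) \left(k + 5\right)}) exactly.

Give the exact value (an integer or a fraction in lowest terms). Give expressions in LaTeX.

t_(k+1)/t_k = (k + 1)*(3*k + 10)/((k + 6)*(3*k + 7)).
Factor: A=k + 1; B=k + 6; C=k + 7/3.
Set up (k + 1)·f(k+1) − (k + 5)·f(k) − (k + 7/3) = 0.
From deg A=1, deg B=1, deg C=1: d=4.
Solve for f: f(k) = k*(k + 2)*(k**2 + 8*k + 19)/36 (degree 4 ≤ 4).
Get s_k = R·t_k = 5*k*(-k**2 - 8*k - 19)/(12*(k**3 + 8*k**2 + 19*k + 12)) with R(k) = B(k−1)f(k)/C(k) = k*(k + 2)*(k + 5)*(k**2 + 8*k + 19)/(12*(3*k + 7)).
s_(k+1) − s_k = 5*(-3*k - 7)/(k**5 + 15*k**4 + 85*k**3 + 225*k**2 + 274*k + 120) = t_k.
Telescoping: Σ = s_(7) − s_(0) = -217/528 − (0) = -217/528.

Σ = -217/528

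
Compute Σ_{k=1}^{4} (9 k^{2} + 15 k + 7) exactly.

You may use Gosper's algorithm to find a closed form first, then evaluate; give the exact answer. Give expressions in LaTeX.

Σ = 448

The ratio is (9*k**2 + 33*k + 31)/(9*k**2 + 15*k + 7).
Take A(k)=1, B(k)=1, C(k)=k**2 + 5*k/3 + 7/9.
Solve (1)·f(k+1) − (1)·f(k) = k**2 + 5*k/3 + 7/9.
From deg A=0, deg B=0, deg C=2: d=3.
Solving with deg f ≤ 3: f(k) = k*(3*k**2 + 3*k + 1)/9.
Get s_k = R·t_k = k*(3*k**2 + 3*k + 1) with R(k) = B(k−1)f(k)/C(k) = k*(3*k**2 + 3*k + 1)/(9*k**2 + 15*k + 7).
s_(k+1) − s_k = 9*k**2 + 15*k + 7 = t_k.
Sum = s_(5) − s_(1); s_(5) = 455, s_(1) = 7 ⇒ 448.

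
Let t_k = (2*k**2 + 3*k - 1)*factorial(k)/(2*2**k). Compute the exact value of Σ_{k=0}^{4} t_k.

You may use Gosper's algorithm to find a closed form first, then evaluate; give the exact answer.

Σ = 183/4

Step 1: r(k) = (k + 1)*(3*k + 2*(k + 1)**2 + 2)/(2*(2*k**2 + 3*k - 1)).
Gosper form: A/B · C(k+1)/C(k) with A=k/2 + 1/2, B=1, C=k**2 + 3*k/2 - 1/2.
Key eq: (k/2 + 1/2)·f(k+1) = (1)·f(k) + (k**2 + 3*k/2 - 1/2).
Degrees (1,0,2) ⇒ d ≤ 1.
Solve for f: f(k) = 2*k + 3 (degree 1 ≤ 1).
So s_k = (B(k−1)f/C)·t_k = (2*(2*k + 3)/(2*k**2 + 3*k - 1))·t_k = (2*k + 3)*factorial(k)/2**k.
Check: Δs_k = (2*k**2 + 3*k - 1)*factorial(k)/(2*2**k). ✓
Telescoping: Σ = s_(5) − s_(0) = 195/4 − (3) = 183/4.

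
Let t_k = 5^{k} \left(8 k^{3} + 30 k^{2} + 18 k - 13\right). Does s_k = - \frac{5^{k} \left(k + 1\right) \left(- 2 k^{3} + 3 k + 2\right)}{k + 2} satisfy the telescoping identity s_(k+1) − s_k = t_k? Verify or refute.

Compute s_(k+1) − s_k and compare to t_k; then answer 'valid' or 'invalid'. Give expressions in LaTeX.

s_(k+1) = -5**(k + 1)*(k + 2)*(3*k - 2*(k + 1)**3 + 5)/(k + 3)
s_(k+1) − s_k = 5**k*(8*k**5 + 62*k**4 + 172*k**3 + 179*k**2 + 17*k - 54)/(k**2 + 5*k + 6)
(s_(k+1) − s_k) − t_k = 5**k*(-8*k**4 - 44*k**3 - 78*k**2 - 26*k + 24)/(k**2 + 5*k + 6)

Invalid: residual \frac{5^{k} \left(- 8 k^{4} - 44 k^{3} - 78 k^{2} - 26 k + 24\right)}{k^{2} + 5 k + 6} ≠ 0.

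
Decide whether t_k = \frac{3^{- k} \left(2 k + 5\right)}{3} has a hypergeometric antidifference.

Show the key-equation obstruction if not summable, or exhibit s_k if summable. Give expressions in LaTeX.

Compute t_(k+1)/t_k: get (2*k + 7)/(3*(2*k + 5)).
Normal form (A,B,C) = (1/3, 1, k + 5/2).
f must satisfy (1/3)·f(k+1) − (1)·f(k) = k + 5/2.
Bound: deg f ≤ 1.
Match coefficients ⇒ f(k) = -3*(k + 3)/2.
R(k) = B(k−1)·f(k)/C(k) = -3*(k + 3)/(2*k + 5); s_k = R·t_k = (-k - 3)/3**k.
s_(k+1) − s_k = (2*k + 5)/(3*3**k) = t_k.

Yes. s_k = 3^{- k} \left(- k - 3\right).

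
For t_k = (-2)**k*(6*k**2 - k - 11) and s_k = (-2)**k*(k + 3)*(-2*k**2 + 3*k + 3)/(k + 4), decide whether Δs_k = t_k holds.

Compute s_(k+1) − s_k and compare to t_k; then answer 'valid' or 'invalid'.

s_(k+1) = (-2)**(k + 1)*(-2*k**3 - 9*k**2 + 16)/(k + 5)
s_(k+1) − s_k = (-2)**k*(6*k**4 + 47*k**3 + 75*k**2 - 101*k - 173)/(k**2 + 9*k + 20)
(s_(k+1) − s_k) − t_k = (-2)**k*(-6*k**3 - 25*k**2 + 18*k + 47)/(k**2 + 9*k + 20)

Invalid: residual (-2)**k*(-6*k**3 - 25*k**2 + 18*k + 47)/(k**2 + 9*k + 20) ≠ 0.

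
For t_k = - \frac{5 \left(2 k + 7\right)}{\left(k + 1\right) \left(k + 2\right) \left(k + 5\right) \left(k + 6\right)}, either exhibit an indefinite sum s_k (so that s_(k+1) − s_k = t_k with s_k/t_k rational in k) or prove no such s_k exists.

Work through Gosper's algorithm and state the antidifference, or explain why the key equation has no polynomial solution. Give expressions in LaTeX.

t_(k+1)/t_k = (k + 1)*(k + 5)*(2*k + 9)/((k + 3)*(k + 7)*(2*k + 7)).
A = k + 1, B = k + 7, C = k**3 + 21*k**2/2 + 73*k/2 + 42.
Need (k + 1)·f(k+1) − (k + 6)·f(k) = k**3 + 21*k**2/2 + 73*k/2 + 42.
From deg A=1, deg B=1, deg C=3: d=5.
Coefficient equations give f(k) = k*(k + 2)*(k + 3)*(k + 4)*(k + 6)/10.
Get s_k = R·t_k = k*(-k - 6)/(k**2 + 6*k + 5) with R(k) = B(k−1)f(k)/C(k) = k*(k + 2)*(k + 6)**2/(5*(2*k + 7)).
Verify: 5*(-2*k - 7)/(k**4 + 14*k**3 + 65*k**2 + 112*k + 60) matches t_k.

s_k = \frac{k \left(- k - 6\right)}{k^{2} + 6 k + 5}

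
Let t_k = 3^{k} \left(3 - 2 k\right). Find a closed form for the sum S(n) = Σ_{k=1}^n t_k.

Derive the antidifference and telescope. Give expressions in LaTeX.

S(n) = - 3 \cdot 3^{n} n + 6 \cdot 3^{n} - 6

The ratio is 3*(2*k - 1)/(2*k - 3).
Take A(k)=3, B(k)=1, C(k)=k - 3/2.
Solve (3)·f(k+1) − (1)·f(k) = k - 3/2.
Degrees (0,0,1) ⇒ d ≤ 1.
Solving with deg f ≤ 1: f(k) = (k - 3)/2.
Get s_k = R·t_k = 3**k*(3 - k) with R(k) = B(k−1)f(k)/C(k) = (k - 3)/(2*k - 3).
Check: Δs_k = 3**k*(3 - 2*k). ✓
s_(n+1) = 3**(n + 1)*(2 - n) and s_(1) = 6, so S(n) = -3*3**n*n + 6*3**n - 6.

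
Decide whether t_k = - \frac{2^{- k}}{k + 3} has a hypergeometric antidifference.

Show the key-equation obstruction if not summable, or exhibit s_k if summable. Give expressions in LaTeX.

No. Not Gosper-summable.

Ratio r(k) = (k + 3)/(2*(k + 4)).
Factor: A=k/2 + 3/2; B=k + 4; C=1.
Need (k/2 + 3/2)·f(k+1) − (k + 3)·f(k) = 1.
Bound: deg f ≤ -1.
Negative degree bound (-1): no f exists, t_k not Gosper-summable.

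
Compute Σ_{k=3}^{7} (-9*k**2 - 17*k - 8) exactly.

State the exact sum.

Σ = -1680

Compute t_(k+1)/t_k: get (9*k**2 + 35*k + 34)/(9*k**2 + 17*k + 8).
Take A(k)=1, B(k)=1, C(k)=k**2 + 17*k/9 + 8/9.
Key eq: (1)·f(k+1) = (1)·f(k) + (k**2 + 17*k/9 + 8/9).
d = 3 from the (0,0,2) case.
Coefficient equations give f(k) = k*(k + 1)*(3*k + 1)/9.
R(k) = B(k−1)·f(k)/C(k) = k*(3*k + 1)/(9*k + 8); s_k = R·t_k = k*(-3*k**2 - 4*k - 1).
Verify: -9*k**2 - 17*k - 8 matches t_k.
Σ_(k=3)^(7) t_k = s_(8) − s_(3) = -1800 − (-120) = -1680.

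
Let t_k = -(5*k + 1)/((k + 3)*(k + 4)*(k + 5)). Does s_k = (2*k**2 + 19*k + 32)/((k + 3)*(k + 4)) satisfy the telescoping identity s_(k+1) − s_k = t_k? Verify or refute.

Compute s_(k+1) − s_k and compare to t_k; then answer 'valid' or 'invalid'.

s_(k+1) = (19*k + 2*(k + 1)**2 + 51)/((k + 4)*(k + 5))
s_(k+1) − s_k = (-5*k - 1)/(k**3 + 12*k**2 + 47*k + 60)
(s_(k+1) − s_k) − t_k = 0

valid (s_(k+1) − s_k reduces to t_k)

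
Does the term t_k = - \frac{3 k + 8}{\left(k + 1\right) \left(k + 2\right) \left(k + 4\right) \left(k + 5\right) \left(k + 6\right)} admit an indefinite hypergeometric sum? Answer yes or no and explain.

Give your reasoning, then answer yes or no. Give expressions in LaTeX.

Yes. s_k = \frac{k \left(- k^{2} - 10 k - 29\right)}{20 \left(k^{3} + 10 k^{2} + 29 k + 20\right)}.

t_(k+1)/t_k = (k + 1)*(k + 4)*(3*k + 11)/((k + 3)*(k + 7)*(3*k + 8)).
Take A(k)=k + 1, B(k)=k + 7, C(k)=k**2 + 17*k/3 + 8.
Key eq: (k + 1)·f(k+1) = (k + 6)·f(k) + (k**2 + 17*k/3 + 8).
deg f ≤ 5 (via 1,1,2).
Solving with deg f ≤ 5: f(k) = k*(k + 2)*(k + 3)*(k**2 + 10*k + 29)/60.
So s_k = (B(k−1)f/C)·t_k = (k*(k + 2)*(k + 6)*(k**2 + 10*k + 29)/(20*(3*k + 8)))·t_k = k*(-k**2 - 10*k - 29)/(20*(k**3 + 10*k**2 + 29*k + 20)).
Verify: (-3*k - 8)/(k**5 + 18*k**4 + 121*k**3 + 372*k**2 + 508*k + 240) matches t_k.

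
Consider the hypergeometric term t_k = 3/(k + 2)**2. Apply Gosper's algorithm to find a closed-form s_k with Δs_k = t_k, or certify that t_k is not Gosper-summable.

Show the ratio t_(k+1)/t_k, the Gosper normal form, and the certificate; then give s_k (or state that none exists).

not Gosper-summable; s_k does not exist

r(k) = (k + 2)**2/(k + 3)**2 after simplifying.
A = k**2 + 4*k + 4, B = k**2 + 6*k + 9, C = 1.
f must satisfy (k**2 + 4*k + 4)·f(k+1) − (k**2 + 4*k + 4)·f(k) = 1.
deg f ≤ 0 (via 2,2,0).
Generic f = c0 gives residual -1; -1 = 0 cannot hold, so t_k is not Gosper-summable.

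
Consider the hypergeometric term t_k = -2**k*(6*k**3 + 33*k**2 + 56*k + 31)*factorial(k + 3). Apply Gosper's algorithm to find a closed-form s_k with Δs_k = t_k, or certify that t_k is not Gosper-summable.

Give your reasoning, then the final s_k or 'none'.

Compute t_(k+1)/t_k: get 2*(6*k**4 + 75*k**3 + 344*k**2 + 686*k + 504)/(6*k**3 + 33*k**2 + 56*k + 31).
Take A(k)=2*k + 8, B(k)=1, C(k)=k**3 + 11*k**2/2 + 28*k/3 + 31/6.
Solve (2*k + 8)·f(k+1) − (1)·f(k) = k**3 + 11*k**2/2 + 28*k/3 + 31/6.
deg f ≤ 2 (via 1,0,3).
Solving with deg f ≤ 2: f(k) = (3*k**2 + 1)/6.
Then R = B(k−1)f/C = (3*k**2 + 1)/(6*k**3 + 33*k**2 + 56*k + 31), so s_k = R(k)·t_k = -2**k*(3*k**2 + 1)*factorial(k + 3).
s_(k+1) − s_k = -2**k*(6*k**3 + 33*k**2 + 56*k + 31)*factorial(k + 3) = t_k.

s_k = -2**k*(3*k**2 + 1)*factorial(k + 3)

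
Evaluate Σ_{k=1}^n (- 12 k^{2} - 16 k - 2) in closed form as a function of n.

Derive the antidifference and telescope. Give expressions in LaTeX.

S(n) = 2 n \left(- 2 n^{2} - 7 n - 6\right)

The ratio is (6*k**2 + 20*k + 15)/(6*k**2 + 8*k + 1).
So A=1 and B=1, with C=k**2 + 4*k/3 + 1/6.
Solve (1)·f(k+1) − (1)·f(k) = k**2 + 4*k/3 + 1/6.
d = 3 from the (0,0,2) case.
Solve for f: f(k) = k*(2*k**2 + k - 2)/6 (degree 3 ≤ 3).
Certificate R = B(k−1)f/C = k*(2*k**2 + k - 2)/(6*k**2 + 8*k + 1) gives s_k = 2*k*(-2*k**2 - k + 2).
Verify: -12*k**2 - 16*k - 2 matches t_k.
Evaluate: s_(n+1) = -4*n**3 - 14*n**2 - 12*n - 2; subtract s_(1) = -2 ⇒ S(n) = 2*n*(-2*n**2 - 7*n - 6).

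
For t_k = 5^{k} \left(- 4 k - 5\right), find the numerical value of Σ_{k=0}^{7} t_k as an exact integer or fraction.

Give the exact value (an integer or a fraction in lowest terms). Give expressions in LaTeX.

Compute t_(k+1)/t_k: get 5*(4*k + 9)/(4*k + 5).
Normal form (A,B,C) = (5, 1, k + 5/4).
f must satisfy (5)·f(k+1) − (1)·f(k) = k + 5/4.
From deg A=0, deg B=0, deg C=1: d=1.
Coefficient equations give f(k) = k/4.
Get s_k = R·t_k = -5**k*k with R(k) = B(k−1)f(k)/C(k) = k/(4*k + 5).
Check: Δs_k = 5**k*(-4*k - 5). ✓
Σ_(k=0)^(7) t_k = s_(8) − s_(0) = -3125000 − (0) = -3125000.

Σ = -3125000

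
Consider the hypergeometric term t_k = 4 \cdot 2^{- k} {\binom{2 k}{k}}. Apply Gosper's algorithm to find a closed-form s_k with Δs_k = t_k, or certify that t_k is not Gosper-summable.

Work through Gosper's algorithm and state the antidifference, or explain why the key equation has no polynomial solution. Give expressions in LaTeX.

Step 1: r(k) = (2*k + 1)/(k + 1).
A = 2*k + 1, B = k + 1, C = 1.
f must satisfy (2*k + 1)·f(k+1) − (k)·f(k) = 1.
d = -1 from the (1,1,0) case.
deg f ≤ -1 is impossible — no certificate.

none — t_k is not Gosper-summable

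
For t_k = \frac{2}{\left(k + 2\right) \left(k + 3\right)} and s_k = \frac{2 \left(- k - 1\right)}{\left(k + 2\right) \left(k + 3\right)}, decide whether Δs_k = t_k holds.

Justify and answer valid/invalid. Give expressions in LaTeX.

Invalid: residual - \frac{8}{k^{3} + 9 k^{2} + 26 k + 24} ≠ 0.

s_(k+1) = 2*(-k - 2)/((k + 3)*(k + 4))
s_(k+1) − s_k = 2*k/(k**3 + 9*k**2 + 26*k + 24)
(s_(k+1) − s_k) − t_k = -8/(k**3 + 9*k**2 + 26*k + 24)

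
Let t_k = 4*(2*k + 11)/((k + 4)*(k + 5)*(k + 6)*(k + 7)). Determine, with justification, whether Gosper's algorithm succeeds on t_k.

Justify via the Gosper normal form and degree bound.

Yes. s_k = k*(k + 10)/(6*(k**2 + 10*k + 24)).

The ratio is (k + 4)*(2*k + 13)/((k + 8)*(2*k + 11)).
So A=k + 4 and B=k + 8, with C=k + 11/2.
Key eq: (k + 4)·f(k+1) = (k + 7)·f(k) + (k + 11/2).
deg f ≤ 3 (via 1,1,1).
Match coefficients ⇒ f(k) = k*(k + 5)*(k + 10)/48.
Certificate R = B(k−1)f/C = k*(k + 5)*(k + 7)*(k + 10)/(24*(2*k + 11)) gives s_k = k*(k + 10)/(6*(k**2 + 10*k + 24)).
s_(k+1) − s_k = 4*(2*k + 11)/(k**4 + 22*k**3 + 179*k**2 + 638*k + 840) = t_k.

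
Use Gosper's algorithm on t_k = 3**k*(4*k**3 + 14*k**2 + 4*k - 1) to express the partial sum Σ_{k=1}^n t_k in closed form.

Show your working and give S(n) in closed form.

S(n) = 3**(n + 1)*n*(2*n**2 + 4*n + 1)

The ratio is 3*(4*k**3 + 26*k**2 + 44*k + 21)/(4*k**3 + 14*k**2 + 4*k - 1).
So A=3 and B=1, with C=k**3 + 7*k**2/2 + k - 1/4.
Key eq: (3)·f(k+1) = (1)·f(k) + (k**3 + 7*k**2/2 + k - 1/4).
Bound: deg f ≤ 3.
Coefficient equations give f(k) = (k - 1)*(2*k**2 - 1)/4.
Then R = B(k−1)f/C = (k - 1)*(2*k**2 - 1)/((2*k + 1)*(2*k**2 + 6*k - 1)), so s_k = R(k)·t_k = 3**k*(2*k**3 - 2*k**2 - k + 1).
Check: Δs_k = 3**k*(4*k**3 + 14*k**2 + 4*k - 1). ✓
Evaluate: s_(n+1) = 3**(n + 1)*n*(2*n**2 + 4*n + 1); subtract s_(1) = 0 ⇒ S(n) = 3**(n + 1)*n*(2*n**2 + 4*n + 1).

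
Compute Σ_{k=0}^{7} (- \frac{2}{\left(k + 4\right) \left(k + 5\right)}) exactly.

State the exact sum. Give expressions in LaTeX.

Compute t_(k+1)/t_k: get (k + 4)/(k + 6).
So A=k + 4 and B=k + 6, with C=1.
f must satisfy (k + 4)·f(k+1) − (k + 5)·f(k) = 1.
Degrees (1,1,0) ⇒ d ≤ 1.
Coefficient equations give f(k) = k/4.
R(k) = B(k−1)·f(k)/C(k) = k*(k + 5)/4; s_k = R·t_k = -k/(2*k + 8).
s_(k+1) − s_k = -2/(k**2 + 9*k + 20) = t_k.
Sum = s_(8) − s_(0); s_(8) = -1/3, s_(0) = 0 ⇒ -1/3.

Σ = -1/3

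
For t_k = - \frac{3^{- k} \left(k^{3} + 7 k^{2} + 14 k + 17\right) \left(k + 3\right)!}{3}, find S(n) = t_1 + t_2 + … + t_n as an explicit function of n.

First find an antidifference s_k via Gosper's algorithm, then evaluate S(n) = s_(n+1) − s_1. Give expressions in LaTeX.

Ratio r(k) = (k**4 + 14*k**3 + 71*k**2 + 163*k + 156)/(3*(k**3 + 7*k**2 + 14*k + 17)).
Factor: A=k/3 + 4/3; B=1; C=k**3 + 7*k**2 + 14*k + 17.
Set up (k/3 + 4/3)·f(k+1) − (1)·f(k) − (k**3 + 7*k**2 + 14*k + 17) = 0.
Degrees (1,0,3) ⇒ d ≤ 2.
A polynomial solution: f(k) = 3*(k**2 + 4*k - 3).
Get s_k = R·t_k = -(k**2 + 4*k - 3)*factorial(k + 3)/3**k with R(k) = B(k−1)f(k)/C(k) = 3*(k**2 + 4*k - 3)/(k**3 + 7*k**2 + 14*k + 17).
Δs = -(k**3 + 7*k**2 + 14*k + 17)*factorial(k + 3)/(3*3**k), as required.
Σ_(k=1)^n t_k = s_(n+1) − s_(1) = (-3**(-n - 1)*(n**2 + 6*n + 2)*factorial(n + 4)) − (-16), i.e. (48*3**n - n**6*factorial(n) - 16*n**5*factorial(n) - 97*n**4*factorial(n) - 280*n**3*factorial(n) - 394*n**2*factorial(n) - 244*n*factorial(n) - 48*factorial(n))/(3*3**n).

S(n) = \frac{3^{- n} \left(48 \cdot 3^{n} - n^{6} n! - 16 n^{5} n! - 97 n^{4} n! - 280 n^{3} n! - 394 n^{2} n! - 244 n n! - 48 n!\right)}{3}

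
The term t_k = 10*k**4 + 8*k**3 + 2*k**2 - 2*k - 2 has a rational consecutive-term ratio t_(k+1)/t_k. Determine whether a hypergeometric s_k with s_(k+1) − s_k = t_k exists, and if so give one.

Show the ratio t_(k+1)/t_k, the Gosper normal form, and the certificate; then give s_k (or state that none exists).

r(k) = (5*k**4 + 24*k**3 + 43*k**2 + 33*k + 8)/(5*k**4 + 4*k**3 + k**2 - k - 1) after simplifying.
A = 1, B = 1, C = k**4 + 4*k**3/5 + k**2/5 - k/5 - 1/5.
Key eq: (1)·f(k+1) = (1)·f(k) + (k**4 + 4*k**3/5 + k**2/5 - k/5 - 1/5).
Bound: deg f ≤ 5.
Coefficient equations give f(k) = k*(k**2 - k - 1)*(2*k**2 - k + 1)/10.
R(k) = B(k−1)·f(k)/C(k) = k*(k**2 - k - 1)*(2*k**2 - k + 1)/(2*(5*k**4 + 4*k**3 + k**2 - k - 1)); s_k = R·t_k = 2*k**5 - 3*k**4 - k.
Verify: 10*k**4 + 8*k**3 + 2*k**2 - 2*k - 2 matches t_k.

s_k = 2*k**5 - 3*k**4 - k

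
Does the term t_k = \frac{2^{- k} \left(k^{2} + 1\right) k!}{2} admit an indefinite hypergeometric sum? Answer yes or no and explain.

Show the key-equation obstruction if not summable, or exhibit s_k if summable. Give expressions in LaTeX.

Yes. s_k = 2^{- k} k k!.

Ratio r(k) = (k + 1)*((k + 1)**2 + 1)/(2*(k**2 + 1)).
A = k/2 + 1/2, B = 1, C = k**2 + 1.
f must satisfy (k/2 + 1/2)·f(k+1) − (1)·f(k) = k**2 + 1.
deg f ≤ 1 (via 1,0,2).
Coefficient equations give f(k) = 2*k.
So s_k = (B(k−1)f/C)·t_k = (2*k/(k**2 + 1))·t_k = k*factorial(k)/2**k.
Δs = (k**2 + 1)*factorial(k)/(2*2**k), as required.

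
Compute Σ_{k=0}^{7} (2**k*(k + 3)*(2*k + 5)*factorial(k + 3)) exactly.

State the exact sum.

Ratio r(k) = (k + 4)**2*(4*k + 14)/((k + 3)*(2*k + 5)).
A = 2*k + 8, B = 1, C = k**2 + 11*k/2 + 15/2.
f must satisfy (2*k + 8)·f(k+1) − (1)·f(k) = k**2 + 11*k/2 + 15/2.
From deg A=1, deg B=0, deg C=2: d=1.
A polynomial solution: f(k) = (k + 1)/2.
R(k) = B(k−1)·f(k)/C(k) = (k + 1)/((k + 3)*(2*k + 5)); s_k = R·t_k = 2**k*(k + 1)*factorial(k + 3).
Verify: 2**k*(k + 3)*(2*k + 5)*factorial(k + 3) matches t_k.
Telescoping: Σ = s_(8) − s_(0) = 91968307200 − (6) = 91968307194.

Σ = 91968307194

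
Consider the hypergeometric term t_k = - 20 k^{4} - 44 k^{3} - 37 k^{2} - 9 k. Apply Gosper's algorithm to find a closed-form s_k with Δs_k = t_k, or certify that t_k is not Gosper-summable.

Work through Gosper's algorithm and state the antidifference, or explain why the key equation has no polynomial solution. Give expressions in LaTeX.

s_k = k \left(- 4 k^{4} - k^{3} + 3 k^{2} + 3 k - 1\right)

t_(k+1)/t_k = (20*k**4 + 124*k**3 + 289*k**2 + 295*k + 110)/(k*(20*k**3 + 44*k**2 + 37*k + 9)).
So A=1 and B=1, with C=k**4 + 11*k**3/5 + 37*k**2/20 + 9*k/20.
Key eq: (1)·f(k+1) = (1)·f(k) + (k**4 + 11*k**3/5 + 37*k**2/20 + 9*k/20).
Degrees (0,0,4) ⇒ d ≤ 5.
A polynomial solution: f(k) = k*(k - 1)*(4*k**3 + 5*k**2 + 2*k - 1)/20.
So s_k = (B(k−1)f/C)·t_k = ((k - 1)*(4*k**3 + 5*k**2 + 2*k - 1)/(20*k**3 + 44*k**2 + 37*k + 9))·t_k = k*(-4*k**4 - k**3 + 3*k**2 + 3*k - 1).
Check: Δs_k = k*(-20*k**3 - 44*k**2 - 37*k - 9). ✓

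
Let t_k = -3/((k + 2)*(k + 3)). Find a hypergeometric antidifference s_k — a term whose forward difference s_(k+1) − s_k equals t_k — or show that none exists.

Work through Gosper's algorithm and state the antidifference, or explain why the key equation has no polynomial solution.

s_k = -3*k/(2*k + 4)

Ratio r(k) = (k + 2)/(k + 4).
A = k + 2, B = k + 4, C = 1.
Solve (k + 2)·f(k+1) − (k + 3)·f(k) = 1.
Degrees (1,1,0) ⇒ d ≤ 1.
A polynomial solution: f(k) = k/2.
So s_k = (B(k−1)f/C)·t_k = (k*(k + 3)/2)·t_k = -3*k/(2*k + 4).
Check: Δs_k = -3/(k**2 + 5*k + 6). ✓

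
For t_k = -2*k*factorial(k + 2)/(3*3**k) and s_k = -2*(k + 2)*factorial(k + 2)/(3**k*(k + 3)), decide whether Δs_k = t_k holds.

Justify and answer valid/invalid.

s_(k+1) = -2*(k + 3)*factorial(k + 3)/(3*3**k*(k + 4))
s_(k+1) − s_k = -2*(k**3 + 6*k**2 + 9*k + 3)*factorial(k + 2)/(3*3**k*(k + 3)*(k + 4))
(s_(k+1) − s_k) − t_k = 2*(k**2 + 3*k - 3)*factorial(k + 2)/(3*3**k*(k + 3)*(k + 4))

Invalid: residual 2*(k**2 + 3*k - 3)*factorial(k + 2)/(3*3**k*(k + 3)*(k + 4)) ≠ 0.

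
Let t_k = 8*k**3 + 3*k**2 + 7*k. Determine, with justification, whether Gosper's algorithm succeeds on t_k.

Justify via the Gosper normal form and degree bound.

Yes. s_k = k*(2*k**3 - 3*k**2 + 4*k - 3).

t_(k+1)/t_k = (8*k**3 + 27*k**2 + 37*k + 18)/(k*(8*k**2 + 3*k + 7)).
So A=1 and B=1, with C=k**3 + 3*k**2/8 + 7*k/8.
Set up (1)·f(k+1) − (1)·f(k) − (k**3 + 3*k**2/8 + 7*k/8) = 0.
From deg A=0, deg B=0, deg C=3: d=4.
Solving with deg f ≤ 4: f(k) = k*(k - 1)*(2*k**2 - k + 3)/8.
Certificate R = B(k−1)f/C = (k - 1)*(2*k**2 - k + 3)/(8*k**2 + 3*k + 7) gives s_k = k*(2*k**3 - 3*k**2 + 4*k - 3).
Δs = k*(8*k**2 + 3*k + 7), as required.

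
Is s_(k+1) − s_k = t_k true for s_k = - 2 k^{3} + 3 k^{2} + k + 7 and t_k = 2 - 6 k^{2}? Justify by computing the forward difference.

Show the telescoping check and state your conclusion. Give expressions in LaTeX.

s_(k+1) = -2*k**3 - 3*k**2 + k + 9
s_(k+1) − s_k = 2 - 6*k**2
(s_(k+1) − s_k) − t_k = 0

valid; difference matches t_k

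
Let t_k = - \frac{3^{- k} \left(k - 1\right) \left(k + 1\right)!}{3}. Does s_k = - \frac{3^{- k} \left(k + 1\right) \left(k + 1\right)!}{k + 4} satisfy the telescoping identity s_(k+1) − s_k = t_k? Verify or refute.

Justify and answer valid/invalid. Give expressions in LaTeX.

s_(k+1) = -(k + 2)*factorial(k + 2)/(3*3**k*(k + 5))
s_(k+1) − s_k = -(k**3 + 5*k**2 + 2*k + 1)*factorial(k + 1)/(3*3**k*(k + 4)*(k + 5))
(s_(k+1) − s_k) − t_k = (k**2 + 3*k - 7)*factorial(k + 1)/(3**k*(k + 4)*(k + 5))

Invalid: residual \frac{3^{- k} \left(k^{2} + 3 k - 7\right) \left(k + 1\right)!}{\left(k + 4\right) \left(k + 5\right)} ≠ 0.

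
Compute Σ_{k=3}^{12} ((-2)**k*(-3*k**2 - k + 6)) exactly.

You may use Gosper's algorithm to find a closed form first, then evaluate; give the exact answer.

Step 1: r(k) = 2*(-3*k**2 - 7*k + 2)/(3*k**2 + k - 6).
Normal form (A,B,C) = (-2, 1, k**2 + k/3 - 2).
f must satisfy (-2)·f(k+1) − (1)·f(k) = k**2 + k/3 - 2.
Degrees (0,0,2) ⇒ d ≤ 2.
Solve for f: f(k) = -(k - 2)*(k + 1)/3 (degree 2 ≤ 2).
So s_k = (B(k−1)f/C)·t_k = (-(k - 2)*(k + 1)/(3*k**2 + k - 6))·t_k = (-2)**k*(k**2 - k - 2).
Verify: (-2)**k*(-3*k**2 - k + 6) matches t_k.
Telescoping: Σ = s_(13) − s_(3) = -1261568 − (-32) = -1261536.

Σ = -1261536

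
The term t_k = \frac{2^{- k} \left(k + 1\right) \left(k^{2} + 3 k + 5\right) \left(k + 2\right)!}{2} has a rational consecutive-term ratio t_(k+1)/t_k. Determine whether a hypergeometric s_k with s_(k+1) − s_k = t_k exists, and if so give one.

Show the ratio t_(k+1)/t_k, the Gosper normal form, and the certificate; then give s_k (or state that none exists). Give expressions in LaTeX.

Step 1: r(k) = (k + 2)*(k + 3)*(3*k + (k + 1)**2 + 8)/(2*(k + 1)*(k**2 + 3*k + 5)).
Take A(k)=k/2 + 3/2, B(k)=1, C(k)=k**3 + 4*k**2 + 8*k + 5.
Solve (k/2 + 3/2)·f(k+1) − (1)·f(k) = k**3 + 4*k**2 + 8*k + 5.
Degrees (1,0,3) ⇒ d ≤ 2.
Match coefficients ⇒ f(k) = 2*(k**2 + k - 1).
Get s_k = R·t_k = (k**2 + k - 1)*factorial(k + 2)/2**k with R(k) = B(k−1)f(k)/C(k) = 2*(k**2 + k - 1)/((k + 1)*(k**2 + 3*k + 5)).
Check: Δs_k = (k + 1)*(k**2 + 3*k + 5)*factorial(k + 2)/(2*2**k). ✓

s_k = 2^{- k} \left(k^{2} + k - 1\right) \left(k + 2\right)!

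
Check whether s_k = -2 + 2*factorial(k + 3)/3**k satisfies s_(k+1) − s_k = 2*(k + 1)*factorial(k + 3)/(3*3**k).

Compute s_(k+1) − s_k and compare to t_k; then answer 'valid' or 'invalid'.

s_(k+1) = 2*3**(-k - 1)*factorial(k + 4) - 2
s_(k+1) − s_k = 2*(k + 1)*factorial(k + 3)/(3*3**k)
(s_(k+1) − s_k) − t_k = 0

Valid: the claim telescopes to t_k.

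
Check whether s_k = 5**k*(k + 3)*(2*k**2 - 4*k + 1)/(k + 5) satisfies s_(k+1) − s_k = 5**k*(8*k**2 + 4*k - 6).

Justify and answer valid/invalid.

s_(k+1) = 5**(k + 1)*(2*k**3 + 8*k**2 - k - 4)/(k + 6)
s_(k+1) − s_k = 5**k*(8*k**4 + 76*k**3 + 194*k**2 + 18*k - 118)/(k**2 + 11*k + 30)
(s_(k+1) − s_k) − t_k = 5**k*(-16*k**3 - 84*k**2 - 36*k + 62)/(k**2 + 11*k + 30)

Invalid: residual 5**k*(-16*k**3 - 84*k**2 - 36*k + 62)/(k**2 + 11*k + 30) ≠ 0.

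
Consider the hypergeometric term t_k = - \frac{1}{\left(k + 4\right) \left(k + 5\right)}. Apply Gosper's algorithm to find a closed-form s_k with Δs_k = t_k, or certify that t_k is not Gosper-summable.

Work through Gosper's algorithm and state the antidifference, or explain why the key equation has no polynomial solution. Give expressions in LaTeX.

s_k = - \frac{k}{4 k + 16}

r(k) = (k + 4)/(k + 6) after simplifying.
So A=k + 4 and B=k + 6, with C=1.
f must satisfy (k + 4)·f(k+1) − (k + 5)·f(k) = 1.
Degrees (1,1,0) ⇒ d ≤ 1.
Coefficient equations give f(k) = k/4.
Then R = B(k−1)f/C = k*(k + 5)/4, so s_k = R(k)·t_k = -k/(4*k + 16).
Verify: -1/(k**2 + 9*k + 20) matches t_k.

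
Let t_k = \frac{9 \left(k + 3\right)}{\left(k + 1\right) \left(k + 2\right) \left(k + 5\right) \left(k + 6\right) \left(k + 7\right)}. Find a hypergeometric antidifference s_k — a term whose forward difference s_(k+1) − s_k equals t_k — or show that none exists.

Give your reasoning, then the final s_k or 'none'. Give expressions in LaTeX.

Ratio r(k) = (k + 1)*(k + 4)*(k + 5)/((k + 3)**2*(k + 8)).
A = k + 1, B = k + 8, C = k**3 + 10*k**2 + 33*k + 36.
Need (k + 1)·f(k+1) − (k + 7)·f(k) = k**3 + 10*k**2 + 33*k + 36.
From deg A=1, deg B=1, deg C=3: d=6.
Match coefficients ⇒ f(k) = k*(k + 2)*(k + 3)*(k + 4)*(k**2 + 12*k + 41)/90.
Certificate R = B(k−1)f/C = k*(k + 2)*(k + 7)*(k**2 + 12*k + 41)/(90*(k + 3)) gives s_k = k*(k**2 + 12*k + 41)/(10*(k**3 + 12*k**2 + 41*k + 30)).
Verify: 9*(k + 3)/(k**5 + 21*k**4 + 163*k**3 + 567*k**2 + 844*k + 420) matches t_k.

s_k = \frac{k \left(k^{2} + 12 k + 41\right)}{10 \left(k^{3} + 12 k^{2} + 41 k + 30\right)}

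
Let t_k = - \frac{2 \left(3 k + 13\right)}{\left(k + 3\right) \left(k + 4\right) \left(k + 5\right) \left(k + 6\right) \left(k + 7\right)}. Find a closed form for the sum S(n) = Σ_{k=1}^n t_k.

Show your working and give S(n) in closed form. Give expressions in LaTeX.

S(n) = \frac{n \left(- n^{2} - 17 n - 94\right)}{84 \left(n^{3} + 17 n^{2} + 94 n + 168\right)}

Ratio r(k) = (k + 3)*(3*k + 16)/((k + 8)*(3*k + 13)).
So A=k + 3 and B=k + 8, with C=k + 13/3.
f must satisfy (k + 3)·f(k+1) − (k + 7)·f(k) = k + 13/3.
d = 4 from the (1,1,1) case.
Match coefficients ⇒ f(k) = k*(k + 4)*(k**2 + 14*k + 63)/270.
Then R = B(k−1)f/C = k*(k + 4)*(k + 7)*(k**2 + 14*k + 63)/(90*(3*k + 13)), so s_k = R(k)·t_k = k*(-k**2 - 14*k - 63)/(45*(k**3 + 14*k**2 + 63*k + 90)).
Δs = 2*(-3*k - 13)/(k**5 + 25*k**4 + 245*k**3 + 1175*k**2 + 2754*k + 2520), as required.
Σ_(k=1)^n t_k = s_(n+1) − s_(1) = ((-n**3 - 17*n**2 - 94*n - 78)/(45*(n**3 + 17*n**2 + 94*n + 168))) − (-13/1260), i.e. n*(-n**2 - 17*n - 94)/(84*(n**3 + 17*n**2 + 94*n + 168)).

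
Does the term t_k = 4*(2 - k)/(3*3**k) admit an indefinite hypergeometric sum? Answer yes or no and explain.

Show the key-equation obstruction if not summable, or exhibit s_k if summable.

Yes. s_k = (2*k - 3)/3**k.

t_(k+1)/t_k = (k - 1)/(3*(k - 2)).
Normal form (A,B,C) = (1/3, 1, k - 2).
Need (1/3)·f(k+1) − (1)·f(k) = k - 2.
Bound: deg f ≤ 1.
Match coefficients ⇒ f(k) = -3*(2*k - 3)/4.
Then R = B(k−1)f/C = -3*(2*k - 3)/(4*(k - 2)), so s_k = R(k)·t_k = (2*k - 3)/3**k.
Check: Δs_k = 4*(2 - k)/(3*3**k). ✓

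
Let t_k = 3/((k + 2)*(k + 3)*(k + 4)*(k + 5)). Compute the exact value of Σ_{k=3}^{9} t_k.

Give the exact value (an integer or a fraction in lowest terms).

t_(k+1)/t_k = (k + 2)/(k + 6).
Take A(k)=k + 2, B(k)=k + 6, C(k)=1.
Set up (k + 2)·f(k+1) − (k + 5)·f(k) − (1) = 0.
Bound: deg f ≤ 3.
Solving with deg f ≤ 3: f(k) = k*(k**2 + 9*k + 26)/72.
R(k) = B(k−1)·f(k)/C(k) = k*(k + 5)*(k**2 + 9*k + 26)/72; s_k = R·t_k = k*(k**2 + 9*k + 26)/(24*(k + 2)*(k + 3)*(k + 4)).
Δs = 3/(k**4 + 14*k**3 + 71*k**2 + 154*k + 120), as required.
Telescoping: Σ = s_(10) − s_(3) = 15/364 − (31/840) = 47/10920.

Σ = 47/10920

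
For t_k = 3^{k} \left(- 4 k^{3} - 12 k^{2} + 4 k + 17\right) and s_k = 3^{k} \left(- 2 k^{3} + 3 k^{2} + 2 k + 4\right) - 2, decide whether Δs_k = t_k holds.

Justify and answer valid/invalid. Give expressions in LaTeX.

s_(k+1) = 3**(k + 1)*(2*k - 2*(k + 1)**3 + 3*(k + 1)**2 + 6) - 2
s_(k+1) − s_k = 3**k*(-4*k**3 - 12*k**2 + 4*k + 17)
(s_(k+1) − s_k) − t_k = 0

valid; difference matches t_k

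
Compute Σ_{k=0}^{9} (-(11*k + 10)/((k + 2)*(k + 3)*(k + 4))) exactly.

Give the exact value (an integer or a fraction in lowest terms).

Σ = -145/78

The ratio is (k + 2)*(11*k + 21)/((k + 5)*(11*k + 10)).
Factor: A=k + 2; B=k + 5; C=k + 10/11.
Key eq: (k + 2)·f(k+1) = (k + 4)·f(k) + (k + 10/11).
d = 2 from the (1,1,1) case.
Match coefficients ⇒ f(k) = k*(8*k + 7)/33.
Get s_k = R·t_k = k*(-8*k - 7)/(3*(k + 2)*(k + 3)) with R(k) = B(k−1)f(k)/C(k) = k*(k + 4)*(8*k + 7)/(3*(11*k + 10)).
Verify: (-11*k - 10)/(k**3 + 9*k**2 + 26*k + 24) matches t_k.
Evaluate s at k=10 and k=0: -145/78 and 0; difference -145/78.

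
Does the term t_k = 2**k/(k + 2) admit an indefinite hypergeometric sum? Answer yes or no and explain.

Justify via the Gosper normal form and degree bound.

r(k) = 2*(k + 2)/(k + 3) after simplifying.
Take A(k)=2*k + 4, B(k)=k + 3, C(k)=1.
Solve (2*k + 4)·f(k+1) − (k + 2)·f(k) = 1.
From deg A=1, deg B=1, deg C=0: d=-1.
Negative degree bound (-1): no f exists, t_k not Gosper-summable.

No — negative degree bound, so no certificate f.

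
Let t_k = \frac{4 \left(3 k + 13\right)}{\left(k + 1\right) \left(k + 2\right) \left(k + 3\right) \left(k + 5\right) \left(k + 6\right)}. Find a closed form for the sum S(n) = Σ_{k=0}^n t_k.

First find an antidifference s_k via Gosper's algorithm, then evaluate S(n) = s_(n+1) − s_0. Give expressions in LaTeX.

S(n) = \frac{2 \left(n^{3} + 11 n^{2} + 36 n + 26\right)}{5 \left(n^{3} + 11 n^{2} + 36 n + 36\right)}

Ratio r(k) = (k + 1)*(k + 5)*(3*k + 16)/((k + 4)*(k + 7)*(3*k + 13)).
Take A(k)=k + 1, B(k)=k + 7, C(k)=k**2 + 25*k/3 + 52/3.
Key eq: (k + 1)·f(k+1) = (k + 6)·f(k) + (k**2 + 25*k/3 + 52/3).
deg f ≤ 5 (via 1,1,2).
Match coefficients ⇒ f(k) = k*(k + 3)*(k + 4)*(k**2 + 8*k + 17)/30.
R(k) = B(k−1)·f(k)/C(k) = k*(k + 3)*(k + 6)*(k**2 + 8*k + 17)/(10*(3*k + 13)); s_k = R·t_k = 2*k*(k**2 + 8*k + 17)/(5*(k**3 + 8*k**2 + 17*k + 10)).
Verify: 4*(3*k + 13)/(k**5 + 17*k**4 + 107*k**3 + 307*k**2 + 396*k + 180) matches t_k.
Σ_(k=0)^n t_k = s_(n+1) − s_(0) = (2*(n**3 + 11*n**2 + 36*n + 26)/(5*(n**3 + 11*n**2 + 36*n + 36))) − (0), i.e. 2*(n**3 + 11*n**2 + 36*n + 26)/(5*(n**3 + 11*n**2 + 36*n + 36)).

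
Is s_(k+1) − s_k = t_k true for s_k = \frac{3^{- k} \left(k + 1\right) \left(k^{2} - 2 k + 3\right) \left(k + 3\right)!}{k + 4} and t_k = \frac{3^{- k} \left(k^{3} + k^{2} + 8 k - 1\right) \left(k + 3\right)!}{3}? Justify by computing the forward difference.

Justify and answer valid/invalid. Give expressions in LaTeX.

s_(k+1) = (k + 2)*(k**2 + 2)*factorial(k + 4)/(3*3**k*(k + 5))
s_(k+1) − s_k = (k**5 + 7*k**4 + 22*k**3 + 64*k**2 + 40*k + 19)*factorial(k + 3)/(3*3**k*(k + 4)*(k + 5))
(s_(k+1) − s_k) − t_k = -(k**4 + 5*k**3 + 9*k**2 + 37*k - 13)*factorial(k + 3)/(3**k*(k + 4)*(k + 5))

Invalid: residual - \frac{3^{- k} \left(k^{4} + 5 k^{3} + 9 k^{2} + 37 k - 13\right) \left(k + 3\right)!}{\left(k + 4\right) \left(k + 5\right)} ≠ 0.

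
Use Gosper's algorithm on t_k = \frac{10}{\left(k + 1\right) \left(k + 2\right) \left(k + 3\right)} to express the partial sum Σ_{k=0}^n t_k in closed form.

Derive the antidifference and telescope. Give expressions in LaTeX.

S(n) = \frac{5 \left(n^{2} + 5 n + 4\right)}{2 \left(n^{2} + 5 n + 6\right)}

t_(k+1)/t_k = (k + 1)/(k + 4).
A = k + 1, B = k + 4, C = 1.
Solve (k + 1)·f(k+1) − (k + 3)·f(k) = 1.
d = 2 from the (1,1,0) case.
Coefficient equations give f(k) = k*(k + 3)/4.
Get s_k = R·t_k = 5*k*(k + 3)/(2*(k + 1)*(k + 2)) with R(k) = B(k−1)f(k)/C(k) = k*(k + 3)**2/4.
Verify: 10/(k**3 + 6*k**2 + 11*k + 6) matches t_k.
Σ_(k=0)^n t_k = s_(n+1) − s_(0) = (5*(n**2 + 5*n + 4)/(2*(n**2 + 5*n + 6))) − (0), i.e. 5*(n**2 + 5*n + 4)/(2*(n**2 + 5*n + 6)).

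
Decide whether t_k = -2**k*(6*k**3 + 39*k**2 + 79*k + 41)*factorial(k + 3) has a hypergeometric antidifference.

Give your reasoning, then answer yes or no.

Ratio r(k) = 2*(6*k**4 + 81*k**3 + 403*k**2 + 865*k + 660)/(6*k**3 + 39*k**2 + 79*k + 41).
Take A(k)=2*k + 8, B(k)=1, C(k)=k**3 + 13*k**2/2 + 79*k/6 + 41/6.
Need (2*k + 8)·f(k+1) − (1)·f(k) = k**3 + 13*k**2/2 + 79*k/6 + 41/6.
Bound: deg f ≤ 2.
Solve for f: f(k) = (3*k**2 + 3*k - 1)/6 (degree 2 ≤ 2).
So s_k = (B(k−1)f/C)·t_k = ((3*k**2 + 3*k - 1)/(6*k**3 + 39*k**2 + 79*k + 41))·t_k = -2**k*(3*k**2 + 3*k - 1)*factorial(k + 3).
Verify: -2**k*(6*k**3 + 39*k**2 + 79*k + 41)*factorial(k + 3) matches t_k.

Yes. s_k = -2**k*(3*k**2 + 3*k - 1)*factorial(k + 3).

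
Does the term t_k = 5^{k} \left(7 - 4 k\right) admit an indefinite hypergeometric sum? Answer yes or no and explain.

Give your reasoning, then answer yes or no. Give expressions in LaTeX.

Yes. s_k = 5^{k} \left(3 - k\right).

t_(k+1)/t_k = 5*(4*k - 3)/(4*k - 7).
A = 5, B = 1, C = k - 7/4.
Solve (5)·f(k+1) − (1)·f(k) = k - 7/4.
Degrees (0,0,1) ⇒ d ≤ 1.
A polynomial solution: f(k) = (k - 3)/4.
Certificate R = B(k−1)f/C = (k - 3)/(4*k - 7) gives s_k = 5**k*(3 - k).
Verify: 5**k*(7 - 4*k) matches t_k.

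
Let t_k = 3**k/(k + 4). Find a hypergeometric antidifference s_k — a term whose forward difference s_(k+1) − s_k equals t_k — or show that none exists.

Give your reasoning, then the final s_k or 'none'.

Step 1: r(k) = 3*(k + 4)/(k + 5).
Factor: A=3*k + 12; B=k + 5; C=1.
Set up (3*k + 12)·f(k+1) − (k + 4)·f(k) − (1) = 0.
Degrees (1,1,0) ⇒ d ≤ -1.
d = -1 < 0 ⇒ no nonzero polynomial f; not summable.

none (Gosper's algorithm certifies no s_k)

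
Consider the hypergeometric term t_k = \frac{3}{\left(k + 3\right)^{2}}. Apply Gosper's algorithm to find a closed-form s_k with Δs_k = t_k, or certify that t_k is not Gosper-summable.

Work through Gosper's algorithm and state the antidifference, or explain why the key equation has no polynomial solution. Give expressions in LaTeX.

t_(k+1)/t_k = (k + 3)**2/(k + 4)**2.
Take A(k)=k**2 + 6*k + 9, B(k)=k**2 + 8*k + 16, C(k)=1.
f must satisfy (k**2 + 6*k + 9)·f(k+1) − (k**2 + 6*k + 9)·f(k) = 1.
Bound: deg f ≤ 0.
Write f(k) = c0. Then LHS − RHS = -1, requiring -1 = 0: contradictory. No certificate.

none (Gosper's algorithm certifies no s_k)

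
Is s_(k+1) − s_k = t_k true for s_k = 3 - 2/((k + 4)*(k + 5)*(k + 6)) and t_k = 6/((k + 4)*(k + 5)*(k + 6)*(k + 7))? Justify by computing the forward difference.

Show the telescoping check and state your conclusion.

valid; difference matches t_k

s_(k+1) = 3 - 2/((k + 5)*(k + 6)*(k + 7))
s_(k+1) − s_k = 6/((k + 4)*(k + 5)*(k + 6)*(k + 7))
(s_(k+1) − s_k) − t_k = 0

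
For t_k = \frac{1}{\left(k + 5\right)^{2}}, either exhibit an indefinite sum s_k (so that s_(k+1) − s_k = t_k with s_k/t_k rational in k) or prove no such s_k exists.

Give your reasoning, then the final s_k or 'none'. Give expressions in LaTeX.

t_(k+1)/t_k = (k + 5)**2/(k + 6)**2.
A = k**2 + 10*k + 25, B = k**2 + 12*k + 36, C = 1.
Solve (k**2 + 10*k + 25)·f(k+1) − (k**2 + 10*k + 25)·f(k) = 1.
Bound: deg f ≤ 0.
f = c0 ⇒ A·f(k+1) − B(k−1)·f(k) − C = -1. The system {-1 = 0} is inconsistent; no antidifference.

none — t_k is not Gosper-summable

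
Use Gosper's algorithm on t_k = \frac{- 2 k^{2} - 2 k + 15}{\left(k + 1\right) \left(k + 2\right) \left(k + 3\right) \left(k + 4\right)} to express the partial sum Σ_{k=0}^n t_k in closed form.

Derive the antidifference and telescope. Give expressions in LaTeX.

The ratio is (k + 1)*(2*k + 2*(k + 1)**2 - 13)/((k + 5)*(2*k**2 + 2*k - 15)).
Take A(k)=k + 1, B(k)=k + 5, C(k)=k**2 + k - 15/2.
Solve (k + 1)·f(k+1) − (k + 4)·f(k) = k**2 + k - 15/2.
From deg A=1, deg B=1, deg C=2: d=3.
Solve for f: f(k) = -k*(k**2 + 10*k + 19)/4 (degree 3 ≤ 3).
R(k) = B(k−1)·f(k)/C(k) = -k*(k + 4)*(k**2 + 10*k + 19)/(2*(2*k**2 + 2*k - 15)); s_k = R·t_k = k*(k**2 + 10*k + 19)/(2*(k + 1)*(k + 2)*(k + 3)).
s_(k+1) − s_k = (-2*k**2 - 2*k + 15)/(k**4 + 10*k**3 + 35*k**2 + 50*k + 24) = t_k.
Telescope: S(n) = s_(n+1) − s_(0) = (n**3 + 13*n**2 + 42*n + 30)/(2*(n**3 + 9*n**2 + 26*n + 24)) − (0) = (n**3 + 13*n**2 + 42*n + 30)/(2*(n**3 + 9*n**2 + 26*n + 24)).

S(n) = \frac{n^{3} + 13 n^{2} + 42 n + 30}{2 \left(n^{3} + 9 n^{2} + 26 n + 24\right)}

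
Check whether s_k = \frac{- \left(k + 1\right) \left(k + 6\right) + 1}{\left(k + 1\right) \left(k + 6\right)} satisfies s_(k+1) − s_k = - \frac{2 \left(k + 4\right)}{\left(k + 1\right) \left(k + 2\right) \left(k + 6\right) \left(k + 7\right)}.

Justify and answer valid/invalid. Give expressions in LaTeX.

s_(k+1) = (-(k + 2)*(k + 7) + 1)/((k + 2)*(k + 7))
s_(k+1) − s_k = 2*(-k - 4)/(k**4 + 16*k**3 + 83*k**2 + 152*k + 84)
(s_(k+1) − s_k) − t_k = 0

Valid — Δs_k = t_k.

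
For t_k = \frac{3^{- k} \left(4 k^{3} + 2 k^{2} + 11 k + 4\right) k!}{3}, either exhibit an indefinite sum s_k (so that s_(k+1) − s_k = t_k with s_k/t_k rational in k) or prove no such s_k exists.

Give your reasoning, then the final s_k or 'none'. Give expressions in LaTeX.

s_k = 3^{- k} \left(4 k^{2} + 2 k + 1\right) k!

Compute t_(k+1)/t_k: get (4*k**4 + 18*k**3 + 41*k**2 + 48*k + 21)/(3*(4*k**3 + 2*k**2 + 11*k + 4)).
Take A(k)=k/3 + 1/3, B(k)=1, C(k)=k**3 + k**2/2 + 11*k/4 + 1.
Set up (k/3 + 1/3)·f(k+1) − (1)·f(k) − (k**3 + k**2/2 + 11*k/4 + 1) = 0.
d = 2 from the (1,0,3) case.
Coefficient equations give f(k) = 3*(4*k**2 + 2*k + 1)/4.
R(k) = B(k−1)·f(k)/C(k) = 3*(4*k**2 + 2*k + 1)/(4*k**3 + 2*k**2 + 11*k + 4); s_k = R·t_k = (4*k**2 + 2*k + 1)*factorial(k)/3**k.
s_(k+1) − s_k = (4*k**3 + 2*k**2 + 11*k + 4)*factorial(k)/(3*3**k) = t_k.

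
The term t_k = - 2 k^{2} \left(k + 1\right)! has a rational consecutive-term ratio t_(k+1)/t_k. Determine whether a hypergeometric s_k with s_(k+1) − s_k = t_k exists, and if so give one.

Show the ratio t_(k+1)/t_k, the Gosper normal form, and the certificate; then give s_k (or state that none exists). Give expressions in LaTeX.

t_(k+1)/t_k = (k + 1)**2*(k + 2)/k**2.
Factor: A=k + 2; B=1; C=k**2.
f must satisfy (k + 2)·f(k+1) − (1)·f(k) = k**2.
Bound: deg f ≤ 1.
Coefficient equations give f(k) = k - 2.
Get s_k = R·t_k = -2*(k - 2)*factorial(k + 1) with R(k) = B(k−1)f(k)/C(k) = (k - 2)/k**2.
Δs = -2*k**2*factorial(k + 1), as required.

s_k = - 2 \left(k - 2\right) \left(k + 1\right)!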